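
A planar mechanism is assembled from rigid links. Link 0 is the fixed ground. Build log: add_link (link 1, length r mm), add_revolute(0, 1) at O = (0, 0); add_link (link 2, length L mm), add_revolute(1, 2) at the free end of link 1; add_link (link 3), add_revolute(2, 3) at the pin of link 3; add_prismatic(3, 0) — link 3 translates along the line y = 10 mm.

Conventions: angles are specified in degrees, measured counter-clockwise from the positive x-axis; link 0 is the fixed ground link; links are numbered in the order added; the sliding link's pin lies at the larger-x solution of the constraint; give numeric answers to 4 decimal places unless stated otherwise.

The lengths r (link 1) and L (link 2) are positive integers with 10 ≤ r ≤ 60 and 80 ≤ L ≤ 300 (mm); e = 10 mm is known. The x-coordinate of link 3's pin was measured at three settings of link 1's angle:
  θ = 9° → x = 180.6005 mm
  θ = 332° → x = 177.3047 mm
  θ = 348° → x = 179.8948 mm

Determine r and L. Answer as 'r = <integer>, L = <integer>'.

constraint per measurement: (x − r cos θ)² + (r sin θ − e)² = L²
subtracting the θ₁ and θ₂ equations cancels the r² and L² terms:
r = (x₁² − x₂²) / (2[(x₁cos θ₁ + e sin θ₁) − (x₂cos θ₂ + e sin θ₂)]) = 21.0000 → r = 21
L² = (x₁ − r cos θ₁)² + (r sin θ₁ − e)² = 25600.0038 → L = 160.0000 → L = 160
check at θ₃=348°: x = 179.8948 (printed 179.8948) ✓

r = 21, L = 160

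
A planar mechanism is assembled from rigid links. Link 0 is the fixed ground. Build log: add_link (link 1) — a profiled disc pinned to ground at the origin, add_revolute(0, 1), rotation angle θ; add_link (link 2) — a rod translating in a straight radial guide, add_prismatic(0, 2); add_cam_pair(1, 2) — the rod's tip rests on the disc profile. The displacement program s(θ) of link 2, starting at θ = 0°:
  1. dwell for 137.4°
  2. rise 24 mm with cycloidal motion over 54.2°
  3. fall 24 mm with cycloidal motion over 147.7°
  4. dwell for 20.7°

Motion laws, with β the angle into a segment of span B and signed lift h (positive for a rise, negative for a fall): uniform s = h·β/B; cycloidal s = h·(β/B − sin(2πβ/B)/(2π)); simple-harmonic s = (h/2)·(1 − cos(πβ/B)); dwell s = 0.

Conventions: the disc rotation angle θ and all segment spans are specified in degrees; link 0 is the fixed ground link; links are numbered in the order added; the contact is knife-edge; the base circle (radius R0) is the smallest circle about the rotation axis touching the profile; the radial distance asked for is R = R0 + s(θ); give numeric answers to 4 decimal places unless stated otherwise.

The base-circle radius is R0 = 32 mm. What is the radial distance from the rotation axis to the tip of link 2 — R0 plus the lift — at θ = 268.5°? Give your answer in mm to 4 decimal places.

seg 1 [0°–137.4°] dwell: s stays 0.0000
seg 2 [137.4°–191.6°] cycloidal, h=24: full span → s += 24 → s = 24.0000
seg 3 [191.6°–339.3°] cycloidal, h=-24: θ=268.5° here. β=76.9, B=147.7. -24·(0.5206 − sin(2π·0.5206)/(2π)) = -12.9898 → s = 11.0102
R = R0 + s = 32 + 11.0102 = 43.0102

43.0102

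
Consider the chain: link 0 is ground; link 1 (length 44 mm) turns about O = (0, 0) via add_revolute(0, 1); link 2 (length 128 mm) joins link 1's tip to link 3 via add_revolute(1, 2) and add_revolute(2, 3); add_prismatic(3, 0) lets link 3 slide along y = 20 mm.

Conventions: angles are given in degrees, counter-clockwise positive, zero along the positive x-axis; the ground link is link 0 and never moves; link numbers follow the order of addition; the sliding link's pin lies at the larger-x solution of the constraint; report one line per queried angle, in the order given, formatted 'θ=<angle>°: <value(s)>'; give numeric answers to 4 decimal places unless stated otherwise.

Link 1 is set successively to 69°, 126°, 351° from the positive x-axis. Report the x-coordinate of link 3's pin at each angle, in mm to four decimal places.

geometry: r = 44 mm, L = 128 mm, e = 20 mm
θ=69°: crank pin P = (r cos θ, r sin θ) = (15.768190, 41.077539)
θ=69°: h = r sin θ − e = 41.077539 − 20 = 21.077539
θ=69°: x = r cos θ + √(L² − h²) = 15.768190 + 126.252673 = 142.020862
θ=126°: crank pin P = (r cos θ, r sin θ) = (-25.862551, 35.596748)
θ=126°: h = r sin θ − e = 35.596748 − 20 = 15.596748
θ=126°: x = r cos θ + √(L² − h²) = -25.862551 + 127.046218 = 101.183667
θ=351°: crank pin P = (r cos θ, r sin θ) = (43.458287, -6.883116)
θ=351°: h = r sin θ − e = -6.883116 − 20 = -26.883116
θ=351°: x = r cos θ + √(L² − h²) = 43.458287 + 125.145108 = 168.603395

θ=69°: 142.0209
θ=126°: 101.1837
θ=351°: 168.6034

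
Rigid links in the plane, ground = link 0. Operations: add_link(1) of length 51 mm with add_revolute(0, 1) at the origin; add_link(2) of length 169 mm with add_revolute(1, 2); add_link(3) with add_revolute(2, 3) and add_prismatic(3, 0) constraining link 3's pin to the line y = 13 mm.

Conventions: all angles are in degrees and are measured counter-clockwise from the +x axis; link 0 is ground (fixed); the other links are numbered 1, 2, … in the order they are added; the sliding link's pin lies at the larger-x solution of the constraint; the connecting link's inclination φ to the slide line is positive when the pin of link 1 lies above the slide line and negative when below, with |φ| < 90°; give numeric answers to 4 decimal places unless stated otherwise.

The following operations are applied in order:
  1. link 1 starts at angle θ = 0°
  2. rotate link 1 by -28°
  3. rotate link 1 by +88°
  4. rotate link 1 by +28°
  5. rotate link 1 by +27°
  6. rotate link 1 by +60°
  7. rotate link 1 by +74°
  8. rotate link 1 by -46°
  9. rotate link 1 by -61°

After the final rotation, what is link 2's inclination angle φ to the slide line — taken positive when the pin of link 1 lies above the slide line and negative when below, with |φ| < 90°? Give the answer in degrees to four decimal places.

geometry: r = 51 mm, L = 169 mm, e = 13 mm; θ starts at 0°
rotate link 1 by -28°: θ ← 0° -28° = -28°
rotate link 1 by +88°: θ ← -28° +88° = 60°
rotate link 1 by +28°: θ ← 60° +28° = 88°
rotate link 1 by +27°: θ ← 88° +27° = 115°
rotate link 1 by +60°: θ ← 115° +60° = 175°
rotate link 1 by +74°: θ ← 175° +74° = 249°
rotate link 1 by -46°: θ ← 249° -46° = 203°
rotate link 1 by -61°: θ ← 203° -61° = 142°
h = r sin θ − e = 31.398735 − 13 = 18.398735
sin φ = h / L = 18.398735 / 169 = 0.10886826
φ = arcsin(0.10886826) = 6.250080°

6.2501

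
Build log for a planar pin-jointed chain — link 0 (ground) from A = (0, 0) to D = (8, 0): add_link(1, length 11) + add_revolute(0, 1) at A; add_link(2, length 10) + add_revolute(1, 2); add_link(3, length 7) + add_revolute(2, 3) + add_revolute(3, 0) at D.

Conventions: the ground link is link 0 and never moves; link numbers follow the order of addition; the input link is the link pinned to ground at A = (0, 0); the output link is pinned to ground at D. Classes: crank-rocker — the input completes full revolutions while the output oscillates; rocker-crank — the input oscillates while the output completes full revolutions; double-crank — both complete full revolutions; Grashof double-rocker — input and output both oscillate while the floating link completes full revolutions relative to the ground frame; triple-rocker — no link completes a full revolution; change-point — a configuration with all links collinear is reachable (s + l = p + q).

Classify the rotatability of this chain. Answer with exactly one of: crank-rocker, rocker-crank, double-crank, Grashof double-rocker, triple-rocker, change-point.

lengths: ground=8, input=11, coupler=10, output=7
sorted: s=7 (shortest), l=11 (longest), p+q=18
s + l = 18 vs p + q = 18
s + l = p + q → change-point (collinear configuration reachable)

change-point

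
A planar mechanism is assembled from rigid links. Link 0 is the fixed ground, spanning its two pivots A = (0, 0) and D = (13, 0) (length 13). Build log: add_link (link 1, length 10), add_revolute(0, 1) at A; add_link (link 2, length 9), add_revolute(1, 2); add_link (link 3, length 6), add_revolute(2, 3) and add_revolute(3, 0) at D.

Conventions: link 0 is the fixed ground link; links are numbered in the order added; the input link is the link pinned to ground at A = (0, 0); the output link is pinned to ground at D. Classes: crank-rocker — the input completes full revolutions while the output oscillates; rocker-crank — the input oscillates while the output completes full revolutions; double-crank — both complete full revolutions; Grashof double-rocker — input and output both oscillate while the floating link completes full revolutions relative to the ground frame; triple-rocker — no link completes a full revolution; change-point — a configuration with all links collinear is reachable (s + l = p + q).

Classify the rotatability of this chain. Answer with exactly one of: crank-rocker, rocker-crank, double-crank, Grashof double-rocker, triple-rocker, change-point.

lengths: ground=13, input=10, coupler=9, output=6
sorted: s=6 (shortest), l=13 (longest), p+q=19
s + l = 19 vs p + q = 19
s + l = p + q → change-point (collinear configuration reachable)

change-point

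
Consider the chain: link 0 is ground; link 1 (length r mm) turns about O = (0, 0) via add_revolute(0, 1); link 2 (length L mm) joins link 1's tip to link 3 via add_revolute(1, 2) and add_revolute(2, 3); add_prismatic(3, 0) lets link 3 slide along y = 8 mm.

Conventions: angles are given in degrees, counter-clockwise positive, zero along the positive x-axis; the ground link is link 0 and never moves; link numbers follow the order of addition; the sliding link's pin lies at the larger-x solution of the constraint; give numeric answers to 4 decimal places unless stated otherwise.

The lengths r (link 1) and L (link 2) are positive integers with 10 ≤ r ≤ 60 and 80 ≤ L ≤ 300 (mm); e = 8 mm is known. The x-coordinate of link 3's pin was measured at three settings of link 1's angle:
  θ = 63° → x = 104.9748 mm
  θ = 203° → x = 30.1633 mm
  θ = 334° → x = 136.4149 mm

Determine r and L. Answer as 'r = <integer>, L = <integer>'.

constraint per measurement: (x − r cos θ)² + (r sin θ − e)² = L²
subtracting the θ₁ and θ₂ equations cancels the r² and L² terms:
r = (x₁² − x₂²) / (2[(x₁cos θ₁ + e sin θ₁) − (x₂cos θ₂ + e sin θ₂)]) = 59.0000 → r = 59
L² = (x₁ − r cos θ₁)² + (r sin θ₁ − e)² = 8100.0062 → L = 90.0000 → L = 90
check at θ₃=334°: x = 136.4149 (printed 136.4149) ✓

r = 59, L = 90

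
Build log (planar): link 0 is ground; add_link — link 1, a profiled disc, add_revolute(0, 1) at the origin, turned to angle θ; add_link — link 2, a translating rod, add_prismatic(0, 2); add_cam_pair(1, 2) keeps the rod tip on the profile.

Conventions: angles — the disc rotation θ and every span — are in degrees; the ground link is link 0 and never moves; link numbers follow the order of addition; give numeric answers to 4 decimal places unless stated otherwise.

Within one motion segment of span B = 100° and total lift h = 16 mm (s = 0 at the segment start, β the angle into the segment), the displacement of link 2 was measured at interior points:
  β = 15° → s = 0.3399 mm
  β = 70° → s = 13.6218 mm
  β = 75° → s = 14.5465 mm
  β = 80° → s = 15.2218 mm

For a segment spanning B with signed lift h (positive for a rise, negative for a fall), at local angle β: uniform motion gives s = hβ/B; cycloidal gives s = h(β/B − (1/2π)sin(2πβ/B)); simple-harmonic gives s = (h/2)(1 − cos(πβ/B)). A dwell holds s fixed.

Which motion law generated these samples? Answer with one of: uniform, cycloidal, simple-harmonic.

candidates at β/B = r: uniform s = h·r (linear in β); cycloidal s = h·(r − sin(2πr)/(2π)); simple-harmonic s = (h/2)(1 − cos(πr))
β=15°: printed 0.3399 | uniform 2.4000, cycloidal 0.3399, simple-harmonic 0.8719
β=70°: printed 13.6218 | uniform 11.2000, cycloidal 13.6218, simple-harmonic 12.7023
β=75°: printed 14.5465 | uniform 12.0000, cycloidal 14.5465, simple-harmonic 13.6569
β=80°: printed 15.2218 | uniform 12.8000, cycloidal 15.2218, simple-harmonic 14.4721
only one law matches every sample → cycloidal

cycloidal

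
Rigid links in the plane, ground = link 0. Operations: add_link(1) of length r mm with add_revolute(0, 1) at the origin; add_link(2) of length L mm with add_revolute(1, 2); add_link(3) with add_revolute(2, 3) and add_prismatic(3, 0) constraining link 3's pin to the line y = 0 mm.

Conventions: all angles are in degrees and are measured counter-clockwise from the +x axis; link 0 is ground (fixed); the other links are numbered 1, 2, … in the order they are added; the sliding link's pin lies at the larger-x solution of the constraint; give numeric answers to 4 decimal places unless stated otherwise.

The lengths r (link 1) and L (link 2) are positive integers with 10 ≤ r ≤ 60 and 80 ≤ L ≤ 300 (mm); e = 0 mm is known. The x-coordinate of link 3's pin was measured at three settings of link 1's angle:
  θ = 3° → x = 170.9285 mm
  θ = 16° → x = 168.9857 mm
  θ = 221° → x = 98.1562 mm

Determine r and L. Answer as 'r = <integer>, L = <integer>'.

constraint per measurement: (x − r cos θ)² + (r sin θ − e)² = L²
subtracting the θ₁ and θ₂ equations cancels the r² and L² terms:
r = (x₁² − x₂²) / (2[(x₁cos θ₁ + e sin θ₁) − (x₂cos θ₂ + e sin θ₂)]) = 40.0002 → r = 40
L² = (x₁ − r cos θ₁)² + (r sin θ₁ − e)² = 17161.0122 → L = 131.0000 → L = 131
check at θ₃=221°: x = 98.1562 (printed 98.1562) ✓

r = 40, L = 131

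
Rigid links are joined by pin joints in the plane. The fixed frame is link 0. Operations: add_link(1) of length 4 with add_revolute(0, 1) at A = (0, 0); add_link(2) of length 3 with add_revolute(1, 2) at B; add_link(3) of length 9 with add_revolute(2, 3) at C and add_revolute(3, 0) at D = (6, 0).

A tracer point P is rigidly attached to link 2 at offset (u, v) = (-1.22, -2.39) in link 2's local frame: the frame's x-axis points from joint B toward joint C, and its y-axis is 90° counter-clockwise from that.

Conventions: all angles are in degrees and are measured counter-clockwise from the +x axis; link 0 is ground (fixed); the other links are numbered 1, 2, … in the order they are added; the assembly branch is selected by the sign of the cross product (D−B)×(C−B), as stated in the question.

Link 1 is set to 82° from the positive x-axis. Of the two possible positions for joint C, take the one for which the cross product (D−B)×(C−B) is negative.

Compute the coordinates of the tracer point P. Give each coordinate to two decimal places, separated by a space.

A=(0,0), D=(6.00,0)
B = A + 4.00·(cos82°, sin82°) = (0.5567, 3.9611)
|BD| = 6.7320
circle(B,3.00) ∩ circle(D,9.00): a=-1.9816, h=2.2524
  candidates: C₊=(0.2797,6.9483) cross=15.163; C₋=(-2.3709,3.3058) cross=-15.163
  branch - wants cross < 0 → take C=(-2.3709,3.3058) (cross=-15.163)
ex = (C−B)/|BC| = (-0.9759,-0.2184); ey = (0.2184,-0.9759)
P = B + -1.22·ex + -2.39·ey = (1.2252,6.5598)

1.23 6.56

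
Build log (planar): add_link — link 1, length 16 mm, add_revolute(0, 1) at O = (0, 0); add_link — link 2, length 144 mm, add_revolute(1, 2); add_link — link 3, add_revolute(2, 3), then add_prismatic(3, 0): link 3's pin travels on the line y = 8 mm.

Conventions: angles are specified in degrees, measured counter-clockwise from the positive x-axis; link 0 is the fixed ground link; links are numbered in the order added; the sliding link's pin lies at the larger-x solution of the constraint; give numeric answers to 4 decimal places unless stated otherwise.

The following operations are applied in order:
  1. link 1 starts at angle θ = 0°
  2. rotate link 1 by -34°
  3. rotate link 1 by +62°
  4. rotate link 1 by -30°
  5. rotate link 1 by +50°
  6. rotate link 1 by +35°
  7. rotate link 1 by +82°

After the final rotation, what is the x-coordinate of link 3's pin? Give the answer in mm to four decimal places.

geometry: r = 16 mm, L = 144 mm, e = 8 mm; θ starts at 0°
rotate link 1 by -34°: θ ← 0° -34° = -34°
rotate link 1 by +62°: θ ← -34° +62° = 28°
rotate link 1 by -30°: θ ← 28° -30° = -2°
rotate link 1 by +50°: θ ← -2° +50° = 48°
rotate link 1 by +35°: θ ← 48° +35° = 83°
rotate link 1 by +82°: θ ← 83° +82° = 165°
crank pin P = (r cos θ, r sin θ) = (-15.454813, 4.141105)
h = r sin θ − e = 4.141105 − 8 = -3.858895
x = r cos θ + √(L² − h²) = -15.454813 + 143.948286 = 128.493472

128.4935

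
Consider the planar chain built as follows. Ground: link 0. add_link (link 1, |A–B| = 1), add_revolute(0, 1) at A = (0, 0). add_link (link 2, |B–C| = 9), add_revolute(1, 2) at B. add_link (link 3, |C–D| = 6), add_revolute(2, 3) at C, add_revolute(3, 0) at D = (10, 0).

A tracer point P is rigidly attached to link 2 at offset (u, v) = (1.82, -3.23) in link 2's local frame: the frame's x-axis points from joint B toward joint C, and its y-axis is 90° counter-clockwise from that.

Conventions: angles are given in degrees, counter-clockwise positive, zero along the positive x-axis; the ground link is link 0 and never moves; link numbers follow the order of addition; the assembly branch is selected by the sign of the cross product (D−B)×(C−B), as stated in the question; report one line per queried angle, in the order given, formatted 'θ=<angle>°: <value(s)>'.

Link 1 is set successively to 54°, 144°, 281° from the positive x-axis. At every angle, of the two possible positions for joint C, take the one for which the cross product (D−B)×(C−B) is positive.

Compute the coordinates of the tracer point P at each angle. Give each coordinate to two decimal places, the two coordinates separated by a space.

A=(0,0), D=(10.00,0)
θ=54°: B = A + 1.00·(cos54°, sin54°) = (0.5878, 0.8090)
θ=54°: |BD| = 9.4469
θ=54°: circle(B,9.00) ∩ circle(D,6.00): a=7.1052, h=5.5242
θ=54°:   candidates: C₊=(8.1400,5.7044) cross=52.186; C₋=(7.1938,-5.3033) cross=-52.186
θ=54°:   branch + wants cross > 0 → take C=(8.1400,5.7044) (cross=52.186)
θ=54°: ex = (C−B)/|BC| = (0.8391,0.5439); ey = (-0.5439,0.8391)
θ=54°: P = B + 1.82·ex + -3.23·ey = (3.8719,-0.9114)
θ=144°: B = A + 1.00·(cos144°, sin144°) = (-0.8090, 0.5878)
θ=144°: |BD| = 10.8250
θ=144°: circle(B,9.00) ∩ circle(D,6.00): a=7.4910, h=4.9885
θ=144°:   candidates: C₊=(6.9418,5.1621) cross=54.000; C₋=(6.4001,-4.8001) cross=-54.000
θ=144°:   branch + wants cross > 0 → take C=(6.9418,5.1621) (cross=54.000)
θ=144°: ex = (C−B)/|BC| = (0.8612,0.5083); ey = (-0.5083,0.8612)
θ=144°: P = B + 1.82·ex + -3.23·ey = (2.4001,-1.2689)
θ=281°: B = A + 1.00·(cos281°, sin281°) = (0.1908, -0.9816)
θ=281°: |BD| = 9.8582
θ=281°: circle(B,9.00) ∩ circle(D,6.00): a=7.2115, h=5.3847
θ=281°:   candidates: C₊=(6.8302,5.0944) cross=53.083; C₋=(7.9026,-5.6215) cross=-53.083
θ=281°:   branch + wants cross > 0 → take C=(6.8302,5.0944) (cross=53.083)
θ=281°: ex = (C−B)/|BC| = (0.7377,0.6751); ey = (-0.6751,0.7377)
θ=281°: P = B + 1.82·ex + -3.23·ey = (3.7141,-2.1357)

θ=54°: 3.87 -0.91
θ=144°: 2.40 -1.27
θ=281°: 3.71 -2.14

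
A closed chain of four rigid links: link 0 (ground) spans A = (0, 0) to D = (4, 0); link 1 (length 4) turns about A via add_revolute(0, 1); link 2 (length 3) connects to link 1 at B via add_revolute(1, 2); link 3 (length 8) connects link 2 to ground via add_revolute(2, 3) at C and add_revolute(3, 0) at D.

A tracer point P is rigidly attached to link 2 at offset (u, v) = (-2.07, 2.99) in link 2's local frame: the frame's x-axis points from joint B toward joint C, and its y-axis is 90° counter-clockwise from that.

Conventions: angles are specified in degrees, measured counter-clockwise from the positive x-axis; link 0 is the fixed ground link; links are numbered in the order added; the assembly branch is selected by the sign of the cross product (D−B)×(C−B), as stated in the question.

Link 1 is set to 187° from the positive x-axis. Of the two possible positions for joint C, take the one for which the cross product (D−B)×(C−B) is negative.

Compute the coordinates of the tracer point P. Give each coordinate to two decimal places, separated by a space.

A=(0,0), D=(4.00,0)
B = A + 4.00·(cos187°, sin187°) = (-3.9702, -0.4875)
|BD| = 7.9851
circle(B,3.00) ∩ circle(D,8.00): a=0.5486, h=2.9494
  candidates: C₊=(-3.6026,2.4899) cross=23.551; C₋=(-3.2425,-3.3979) cross=-23.551
  branch - wants cross < 0 → take C=(-3.2425,-3.3979) (cross=-23.551)
ex = (C−B)/|BC| = (0.2425,-0.9701); ey = (0.9701,0.2425)
P = B + -2.07·ex + 2.99·ey = (-1.5715,2.2459)

-1.57 2.25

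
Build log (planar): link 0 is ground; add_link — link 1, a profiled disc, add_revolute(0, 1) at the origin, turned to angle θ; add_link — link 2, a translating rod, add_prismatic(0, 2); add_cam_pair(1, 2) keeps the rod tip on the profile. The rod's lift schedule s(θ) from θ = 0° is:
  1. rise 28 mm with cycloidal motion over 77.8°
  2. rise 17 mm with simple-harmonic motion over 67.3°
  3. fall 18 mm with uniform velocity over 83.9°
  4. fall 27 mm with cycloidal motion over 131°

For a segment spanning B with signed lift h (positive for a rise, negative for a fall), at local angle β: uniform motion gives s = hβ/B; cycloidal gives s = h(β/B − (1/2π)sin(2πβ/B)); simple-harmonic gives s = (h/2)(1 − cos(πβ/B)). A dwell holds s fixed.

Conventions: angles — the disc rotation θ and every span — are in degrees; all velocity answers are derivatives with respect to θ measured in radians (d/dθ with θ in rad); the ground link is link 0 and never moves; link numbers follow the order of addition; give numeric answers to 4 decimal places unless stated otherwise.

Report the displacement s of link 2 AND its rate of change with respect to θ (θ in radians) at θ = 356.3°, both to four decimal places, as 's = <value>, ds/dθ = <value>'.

seg 1 [0°–77.8°] cycloidal, h=28: full span → s += 28 → s = 28.0000
seg 2 [77.8°–145.1°] simple-harmonic, h=17: full span → s += 17 → s = 45.0000
seg 3 [145.1°–229°] uniform, h=-18: full span → s += -18 → s = 27.0000
seg 4 [229°–360°] cycloidal, h=-27: θ=356.3° here. β=127.3, B=131. -27·(0.9718 − sin(2π·0.9718)/(2π)) = -26.9960 → s = 0.0040
velocity in seg [229°–360°] (cycloidal), θ in radians: β = 127.3° = 2.2218 rad, B = 131° = 2.2864 rad; ds/dθ = (h/B)(1 − cos(2πβ/B)) = ((-27)/2.2864)(1 − cos(2π·0.9718)) = -0.185467 mm/rad

s = 0.0040, ds/dθ = -0.1855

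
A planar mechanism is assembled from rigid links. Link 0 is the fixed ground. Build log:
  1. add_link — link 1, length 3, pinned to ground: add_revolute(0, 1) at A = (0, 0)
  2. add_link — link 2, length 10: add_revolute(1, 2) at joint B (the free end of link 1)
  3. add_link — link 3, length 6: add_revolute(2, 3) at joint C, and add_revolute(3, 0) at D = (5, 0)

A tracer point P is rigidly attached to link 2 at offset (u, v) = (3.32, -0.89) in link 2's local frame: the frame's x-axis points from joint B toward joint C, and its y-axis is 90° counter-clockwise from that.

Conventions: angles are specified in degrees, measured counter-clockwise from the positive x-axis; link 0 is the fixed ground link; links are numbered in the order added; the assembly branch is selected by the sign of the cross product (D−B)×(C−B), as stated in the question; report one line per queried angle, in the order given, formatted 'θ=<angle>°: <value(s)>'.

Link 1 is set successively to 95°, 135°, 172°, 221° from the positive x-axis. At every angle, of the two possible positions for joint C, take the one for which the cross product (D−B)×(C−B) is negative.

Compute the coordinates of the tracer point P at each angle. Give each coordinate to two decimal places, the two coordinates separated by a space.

A=(0,0), D=(5.00,0)
θ=95°: B = A + 3.00·(cos95°, sin95°) = (-0.2615, 2.9886)
θ=95°: |BD| = 6.0510
θ=95°: circle(B,10.00) ∩ circle(D,6.00): a=8.3139, h=5.5569
θ=95°:   candidates: C₊=(9.7122,3.7142) cross=33.625; C₋=(4.2231,-5.9495) cross=-33.625
θ=95°:   branch - wants cross < 0 → take C=(4.2231,-5.9495) (cross=-33.625)
θ=95°: ex = (C−B)/|BC| = (0.4485,-0.8938); ey = (0.8938,0.4485)
θ=95°: P = B + 3.32·ex + -0.89·ey = (0.4319,-0.3780)
θ=135°: B = A + 3.00·(cos135°, sin135°) = (-2.1213, 2.1213)
θ=135°: |BD| = 7.4306
θ=135°: circle(B,10.00) ∩ circle(D,6.00): a=8.0218, h=5.9708
θ=135°:   candidates: C₊=(7.2712,5.5535) cross=44.366; C₋=(3.8621,-5.8911) cross=-44.366
θ=135°:   branch - wants cross < 0 → take C=(3.8621,-5.8911) (cross=-44.366)
θ=135°: ex = (C−B)/|BC| = (0.5983,-0.8012); ey = (0.8012,0.5983)
θ=135°: P = B + 3.32·ex + -0.89·ey = (-0.8479,-1.0713)
θ=172°: B = A + 3.00·(cos172°, sin172°) = (-2.9708, 0.4175)
θ=172°: |BD| = 7.9817
θ=172°: circle(B,10.00) ∩ circle(D,6.00): a=8.0000, h=6.0000
θ=172°:   candidates: C₊=(5.3321,5.9908) cross=47.890; C₋=(4.7044,-5.9927) cross=-47.890
θ=172°:   branch - wants cross < 0 → take C=(4.7044,-5.9927) (cross=-47.890)
θ=172°: ex = (C−B)/|BC| = (0.7675,-0.6410); ey = (0.6410,0.7675)
θ=172°: P = B + 3.32·ex + -0.89·ey = (-0.9931,-2.3938)
θ=221°: B = A + 3.00·(cos221°, sin221°) = (-2.2641, -1.9682)
θ=221°: |BD| = 7.5260
θ=221°: circle(B,10.00) ∩ circle(D,6.00): a=8.0149, h=5.9800
θ=221°:   candidates: C₊=(3.9080,5.8998) cross=45.006; C₋=(7.0357,-5.6441) cross=-45.006
θ=221°:   branch - wants cross < 0 → take C=(7.0357,-5.6441) (cross=-45.006)
θ=221°: ex = (C−B)/|BC| = (0.9300,-0.3676); ey = (0.3676,0.9300)
θ=221°: P = B + 3.32·ex + -0.89·ey = (0.4963,-4.0163)

θ=95°: 0.43 -0.38
θ=135°: -0.85 -1.07
θ=172°: -0.99 -2.39
θ=221°: 0.50 -4.02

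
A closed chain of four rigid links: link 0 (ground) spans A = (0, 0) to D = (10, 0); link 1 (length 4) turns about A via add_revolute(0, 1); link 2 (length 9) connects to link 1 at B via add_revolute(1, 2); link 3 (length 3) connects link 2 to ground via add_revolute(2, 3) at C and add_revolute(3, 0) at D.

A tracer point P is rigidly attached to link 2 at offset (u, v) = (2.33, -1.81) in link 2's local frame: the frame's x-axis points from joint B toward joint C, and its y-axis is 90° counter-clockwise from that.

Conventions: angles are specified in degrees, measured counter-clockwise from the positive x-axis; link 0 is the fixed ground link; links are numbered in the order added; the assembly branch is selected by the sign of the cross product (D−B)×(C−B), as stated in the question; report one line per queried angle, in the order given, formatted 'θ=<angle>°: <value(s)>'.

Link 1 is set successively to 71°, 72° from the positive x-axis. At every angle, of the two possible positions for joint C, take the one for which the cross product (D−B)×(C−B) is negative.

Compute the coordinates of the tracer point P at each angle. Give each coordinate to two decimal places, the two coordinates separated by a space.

A=(0,0), D=(10.00,0)
θ=71°: B = A + 4.00·(cos71°, sin71°) = (1.3023, 3.7821)
θ=71°: |BD| = 9.4844
θ=71°: circle(B,9.00) ∩ circle(D,3.00): a=8.5379, h=2.8468
θ=71°:   candidates: C₊=(10.2672,2.9881) cross=27.000; C₋=(7.9968,-2.2332) cross=-27.000
θ=71°:   branch - wants cross < 0 → take C=(7.9968,-2.2332) (cross=-27.000)
θ=71°: ex = (C−B)/|BC| = (0.7438,-0.6684); ey = (0.6684,0.7438)
θ=71°: P = B + 2.33·ex + -1.81·ey = (1.8257,0.8784)
θ=72°: B = A + 4.00·(cos72°, sin72°) = (1.2361, 3.8042)
θ=72°: |BD| = 9.5540
θ=72°: circle(B,9.00) ∩ circle(D,3.00): a=8.5451, h=2.8253
θ=72°:   candidates: C₊=(10.1995,2.9934) cross=26.992; C₋=(7.9495,-2.1899) cross=-26.992
θ=72°:   branch - wants cross < 0 → take C=(7.9495,-2.1899) (cross=-26.992)
θ=72°: ex = (C−B)/|BC| = (0.7459,-0.6660); ey = (0.6660,0.7459)
θ=72°: P = B + 2.33·ex + -1.81·ey = (1.7686,0.9023)

θ=71°: 1.83 0.88
θ=72°: 1.77 0.90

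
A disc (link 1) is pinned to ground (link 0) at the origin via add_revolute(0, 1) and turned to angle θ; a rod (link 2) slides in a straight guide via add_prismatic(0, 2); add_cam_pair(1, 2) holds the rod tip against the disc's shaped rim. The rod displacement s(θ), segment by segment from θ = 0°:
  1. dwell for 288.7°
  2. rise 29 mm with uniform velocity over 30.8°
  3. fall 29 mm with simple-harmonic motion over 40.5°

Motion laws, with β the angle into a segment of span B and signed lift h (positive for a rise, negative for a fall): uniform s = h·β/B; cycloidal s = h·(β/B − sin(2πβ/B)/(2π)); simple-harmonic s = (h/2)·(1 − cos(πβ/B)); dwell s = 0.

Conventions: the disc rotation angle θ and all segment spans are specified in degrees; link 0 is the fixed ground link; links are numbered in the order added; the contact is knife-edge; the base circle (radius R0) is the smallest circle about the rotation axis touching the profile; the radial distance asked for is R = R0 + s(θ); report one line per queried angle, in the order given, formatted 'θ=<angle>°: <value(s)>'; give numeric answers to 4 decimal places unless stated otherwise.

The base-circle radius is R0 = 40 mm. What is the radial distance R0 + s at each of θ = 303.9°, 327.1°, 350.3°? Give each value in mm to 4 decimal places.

segment 1 (0° to 288.7°, dwell): s unchanged at 0.0000
θ = 303.9° falls in segment 2 (288.7° to 319.5°, uniform, h = 29): β = 303.9 − 288.7 = 15.2°, B = 30.8°; Δs = 29·15.2/30.8 = 14.3117; s = 0.0000 + 14.3117 = 14.3117
segment 2 (288.7° to 319.5°, uniform, h = 29) is passed completely: s = 0.0000 + (29) = 29.0000
θ = 327.1° falls in segment 3 (319.5° to 360°, simple-harmonic, h = -29): β = 327.1 − 319.5 = 7.6°, B = 40.5°; Δs = -29/2·(1 − cos(π·0.1877)) = -2.4476; s = 29.0000 − 2.4476 = 26.5524
θ = 350.3° falls in segment 3 (319.5° to 360°, simple-harmonic, h = -29): β = 350.3 − 319.5 = 30.8°, B = 40.5°; Δs = -29/2·(1 − cos(π·0.7605)) = -25.0854; s = 29.0000 − 25.0854 = 3.9146
θ=303.9°: R = R0 + s = 40 + 14.3117 = 54.3117
θ=327.1°: R = R0 + s = 40 + 26.5524 = 66.5524
θ=350.3°: R = R0 + s = 40 + 3.9146 = 43.9146

θ=303.9°: 54.3117
θ=327.1°: 66.5524
θ=350.3°: 43.9146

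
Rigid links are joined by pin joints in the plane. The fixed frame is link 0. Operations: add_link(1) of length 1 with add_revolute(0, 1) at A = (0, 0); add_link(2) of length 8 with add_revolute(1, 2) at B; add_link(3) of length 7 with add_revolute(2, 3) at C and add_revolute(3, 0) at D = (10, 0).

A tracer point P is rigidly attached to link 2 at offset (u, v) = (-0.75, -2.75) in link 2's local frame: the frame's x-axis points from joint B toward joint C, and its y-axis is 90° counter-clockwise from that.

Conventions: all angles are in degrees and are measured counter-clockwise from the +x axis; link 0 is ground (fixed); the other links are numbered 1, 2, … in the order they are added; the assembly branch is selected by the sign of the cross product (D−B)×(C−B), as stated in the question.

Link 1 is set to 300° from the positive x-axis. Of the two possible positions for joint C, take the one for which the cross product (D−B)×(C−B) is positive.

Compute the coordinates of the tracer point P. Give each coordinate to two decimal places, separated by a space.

A=(0,0), D=(10.00,0)
B = A + 1.00·(cos300°, sin300°) = (0.5000, -0.8660)
|BD| = 9.5394
circle(B,8.00) ∩ circle(D,7.00): a=5.5559, h=5.7560
  candidates: C₊=(5.5104,5.3706) cross=54.909; C₋=(6.5555,-6.0939) cross=-54.909
  branch + wants cross > 0 → take C=(5.5104,5.3706) (cross=54.909)
ex = (C−B)/|BC| = (0.6263,0.7796); ey = (-0.7796,0.6263)
P = B + -0.75·ex + -2.75·ey = (2.1741,-3.1730)

2.17 -3.17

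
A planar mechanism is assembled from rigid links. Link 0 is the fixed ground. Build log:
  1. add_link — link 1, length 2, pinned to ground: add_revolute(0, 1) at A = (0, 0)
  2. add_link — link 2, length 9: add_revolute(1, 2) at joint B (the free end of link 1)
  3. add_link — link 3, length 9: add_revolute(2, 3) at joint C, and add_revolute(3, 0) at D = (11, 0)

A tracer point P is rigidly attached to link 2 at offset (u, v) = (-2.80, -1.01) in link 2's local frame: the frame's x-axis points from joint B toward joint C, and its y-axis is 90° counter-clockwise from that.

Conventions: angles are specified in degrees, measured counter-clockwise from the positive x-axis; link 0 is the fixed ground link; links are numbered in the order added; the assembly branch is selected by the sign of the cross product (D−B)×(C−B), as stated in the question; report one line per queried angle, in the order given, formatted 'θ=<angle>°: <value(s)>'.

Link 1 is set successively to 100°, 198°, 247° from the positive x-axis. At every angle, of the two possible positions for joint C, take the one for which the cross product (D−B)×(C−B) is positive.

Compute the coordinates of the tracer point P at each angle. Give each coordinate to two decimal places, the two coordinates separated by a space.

A=(0,0), D=(11.00,0)
θ=100°: B = A + 2.00·(cos100°, sin100°) = (-0.3473, 1.9696)
θ=100°: |BD| = 11.5170
θ=100°: circle(B,9.00) ∩ circle(D,9.00): a=5.7585, h=6.9166
θ=100°:   candidates: C₊=(6.5092,7.7995) cross=79.659; C₋=(4.1435,-5.8299) cross=-79.659
θ=100°:   branch + wants cross > 0 → take C=(6.5092,7.7995) (cross=79.659)
θ=100°: ex = (C−B)/|BC| = (0.7618,0.6478); ey = (-0.6478,0.7618)
θ=100°: P = B + -2.80·ex + -1.01·ey = (-1.8262,-0.6136)
θ=198°: B = A + 2.00·(cos198°, sin198°) = (-1.9021, -0.6180)
θ=198°: |BD| = 12.9169
θ=198°: circle(B,9.00) ∩ circle(D,9.00): a=6.4585, h=6.2680
θ=198°:   candidates: C₊=(4.2490,5.9518) cross=80.964; C₋=(4.8488,-6.5699) cross=-80.964
θ=198°:   branch + wants cross > 0 → take C=(4.2490,5.9518) (cross=80.964)
θ=198°: ex = (C−B)/|BC| = (0.6835,0.7300); ey = (-0.7300,0.6835)
θ=198°: P = B + -2.80·ex + -1.01·ey = (-3.0785,-3.3523)
θ=247°: B = A + 2.00·(cos247°, sin247°) = (-0.7815, -1.8410)
θ=247°: |BD| = 11.9244
θ=247°: circle(B,9.00) ∩ circle(D,9.00): a=5.9622, h=6.7418
θ=247°:   candidates: C₊=(4.0684,5.7405) cross=80.392; C₋=(6.1501,-7.5815) cross=-80.392
θ=247°:   branch + wants cross > 0 → take C=(4.0684,5.7405) (cross=80.392)
θ=247°: ex = (C−B)/|BC| = (0.5389,0.8424); ey = (-0.8424,0.5389)
θ=247°: P = B + -2.80·ex + -1.01·ey = (-1.4395,-4.7440)

θ=100°: -1.83 -0.61
θ=198°: -3.08 -3.35
θ=247°: -1.44 -4.74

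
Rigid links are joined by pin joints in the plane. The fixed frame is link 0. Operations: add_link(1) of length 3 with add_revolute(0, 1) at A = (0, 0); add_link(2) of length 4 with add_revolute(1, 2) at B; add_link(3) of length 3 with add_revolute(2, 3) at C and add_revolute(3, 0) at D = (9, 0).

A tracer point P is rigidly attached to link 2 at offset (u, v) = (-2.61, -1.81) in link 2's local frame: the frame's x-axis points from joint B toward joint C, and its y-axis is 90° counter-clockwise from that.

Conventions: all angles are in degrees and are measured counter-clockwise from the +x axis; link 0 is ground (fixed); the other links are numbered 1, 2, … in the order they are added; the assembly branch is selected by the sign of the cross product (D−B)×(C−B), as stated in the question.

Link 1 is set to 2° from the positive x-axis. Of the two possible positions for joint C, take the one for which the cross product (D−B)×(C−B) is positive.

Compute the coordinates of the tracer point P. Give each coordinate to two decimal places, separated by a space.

A=(0,0), D=(9.00,0)
B = A + 3.00·(cos2°, sin2°) = (2.9982, 0.1047)
|BD| = 6.0027
circle(B,4.00) ∩ circle(D,3.00): a=3.5844, h=1.7753
  candidates: C₊=(6.6130,1.8172) cross=10.657; C₋=(6.5511,-1.7329) cross=-10.657
  branch + wants cross > 0 → take C=(6.6130,1.8172) (cross=10.657)
ex = (C−B)/|BC| = (0.9037,0.4281); ey = (-0.4281,0.9037)
P = B + -2.61·ex + -1.81·ey = (1.4144,-2.6485)

1.41 -2.65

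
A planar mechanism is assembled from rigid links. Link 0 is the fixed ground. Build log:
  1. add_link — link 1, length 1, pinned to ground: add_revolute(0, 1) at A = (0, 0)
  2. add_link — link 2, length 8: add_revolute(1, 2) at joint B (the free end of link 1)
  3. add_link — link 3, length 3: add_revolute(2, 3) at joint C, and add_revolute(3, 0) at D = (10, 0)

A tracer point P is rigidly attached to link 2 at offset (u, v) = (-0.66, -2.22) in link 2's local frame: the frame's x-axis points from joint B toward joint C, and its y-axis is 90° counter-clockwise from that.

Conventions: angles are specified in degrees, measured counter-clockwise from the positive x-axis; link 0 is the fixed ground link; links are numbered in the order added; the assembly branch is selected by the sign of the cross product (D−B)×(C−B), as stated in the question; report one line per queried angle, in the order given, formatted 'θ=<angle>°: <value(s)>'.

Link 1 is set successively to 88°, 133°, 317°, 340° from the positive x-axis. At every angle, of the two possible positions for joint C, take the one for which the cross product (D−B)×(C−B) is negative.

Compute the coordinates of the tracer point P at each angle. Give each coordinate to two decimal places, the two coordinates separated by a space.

A=(0,0), D=(10.00,0)
θ=88°: B = A + 1.00·(cos88°, sin88°) = (0.0349, 0.9994)
θ=88°: |BD| = 10.0151
θ=88°: circle(B,8.00) ∩ circle(D,3.00): a=7.7534, h=1.9710
θ=88°:   candidates: C₊=(7.9463,2.1868) cross=19.740; C₋=(7.5529,-1.7355) cross=-19.740
θ=88°:   branch - wants cross < 0 → take C=(7.5529,-1.7355) (cross=-19.740)
θ=88°: ex = (C−B)/|BC| = (0.9398,-0.3419); ey = (0.3419,0.9398)
θ=88°: P = B + -0.66·ex + -2.22·ey = (-1.3443,-0.8612)
θ=133°: B = A + 1.00·(cos133°, sin133°) = (-0.6820, 0.7314)
θ=133°: |BD| = 10.7070
θ=133°: circle(B,8.00) ∩ circle(D,3.00): a=7.9219, h=1.1150
θ=133°:   candidates: C₊=(7.2976,1.3027) cross=11.939; C₋=(7.1453,-0.9222) cross=-11.939
θ=133°:   branch - wants cross < 0 → take C=(7.1453,-0.9222) (cross=-11.939)
θ=133°: ex = (C−B)/|BC| = (0.9784,-0.2067); ey = (0.2067,0.9784)
θ=133°: P = B + -0.66·ex + -2.22·ey = (-1.7866,-1.3043)
θ=317°: B = A + 1.00·(cos317°, sin317°) = (0.7314, -0.6820)
θ=317°: |BD| = 9.2937
θ=317°: circle(B,8.00) ∩ circle(D,3.00): a=7.6058, h=2.4801
θ=317°:   candidates: C₊=(8.1347,2.3496) cross=23.050; C₋=(8.4987,-2.5973) cross=-23.050
θ=317°:   branch - wants cross < 0 → take C=(8.4987,-2.5973) (cross=-23.050)
θ=317°: ex = (C−B)/|BC| = (0.9709,-0.2394); ey = (0.2394,0.9709)
θ=317°: P = B + -0.66·ex + -2.22·ey = (-0.4410,-2.6794)
θ=340°: B = A + 1.00·(cos340°, sin340°) = (0.9397, -0.3420)
θ=340°: |BD| = 9.0668
θ=340°: circle(B,8.00) ∩ circle(D,3.00): a=7.5664, h=2.5979
θ=340°:   candidates: C₊=(8.4027,2.5394) cross=23.554; C₋=(8.5987,-2.6526) cross=-23.554
θ=340°:   branch - wants cross < 0 → take C=(8.5987,-2.6526) (cross=-23.554)
θ=340°: ex = (C−B)/|BC| = (0.9574,-0.2888); ey = (0.2888,0.9574)
θ=340°: P = B + -0.66·ex + -2.22·ey = (-0.3334,-2.2768)

θ=88°: -1.34 -0.86
θ=133°: -1.79 -1.30
θ=317°: -0.44 -2.68
θ=340°: -0.33 -2.28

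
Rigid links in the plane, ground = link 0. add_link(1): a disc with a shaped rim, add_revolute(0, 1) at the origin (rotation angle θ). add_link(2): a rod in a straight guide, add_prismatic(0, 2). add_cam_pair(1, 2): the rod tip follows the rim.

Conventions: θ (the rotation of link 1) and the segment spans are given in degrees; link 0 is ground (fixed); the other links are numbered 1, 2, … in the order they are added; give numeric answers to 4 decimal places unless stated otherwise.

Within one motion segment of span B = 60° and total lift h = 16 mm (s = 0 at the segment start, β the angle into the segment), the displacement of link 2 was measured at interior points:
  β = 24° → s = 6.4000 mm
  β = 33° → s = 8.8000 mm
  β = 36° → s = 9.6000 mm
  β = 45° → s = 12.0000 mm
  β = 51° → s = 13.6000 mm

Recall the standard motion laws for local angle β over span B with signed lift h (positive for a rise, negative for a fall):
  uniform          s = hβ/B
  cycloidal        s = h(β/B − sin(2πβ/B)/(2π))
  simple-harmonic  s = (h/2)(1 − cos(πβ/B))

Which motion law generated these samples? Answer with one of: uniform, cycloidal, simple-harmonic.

candidates at β/B = r: uniform s = h·r (linear in β); cycloidal s = h·(r − sin(2πr)/(2π)); simple-harmonic s = (h/2)(1 − cos(πr))
β=24°: printed 6.4000 | uniform 6.4000, cycloidal 4.9032, simple-harmonic 5.5279
β=33°: printed 8.8000 | uniform 8.8000, cycloidal 9.5869, simple-harmonic 9.2515
β=36°: printed 9.6000 | uniform 9.6000, cycloidal 11.0968, simple-harmonic 10.4721
β=45°: printed 12.0000 | uniform 12.0000, cycloidal 14.5465, simple-harmonic 13.6569
β=51°: printed 13.6000 | uniform 13.6000, cycloidal 15.6601, simple-harmonic 15.1281
only one law matches every sample → uniform

uniform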